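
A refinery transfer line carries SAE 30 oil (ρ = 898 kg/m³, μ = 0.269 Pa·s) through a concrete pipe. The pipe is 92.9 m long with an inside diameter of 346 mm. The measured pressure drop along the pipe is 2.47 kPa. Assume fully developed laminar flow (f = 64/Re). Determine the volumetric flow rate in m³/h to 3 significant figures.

Q ≈ 125 m³/h

For laminar flow, f = 64/Re with Re = ρVD/μ, so Darcy-Weisbach reduces to ΔP = 32μLV/D². Solving for V: V = ΔP·D²/(32μL) = 2470·(0.346)²/(32·0.269·92.9) = 0.3698 m/s.
Check: Re = ρVD/μ = 898·0.3698·0.346/0.269 = 427.1 < 2300, so the laminar assumption holds.
Q = V·A = 0.3698·(π/4·0.346²) = 0.03477 m³/s = 125 m³/h.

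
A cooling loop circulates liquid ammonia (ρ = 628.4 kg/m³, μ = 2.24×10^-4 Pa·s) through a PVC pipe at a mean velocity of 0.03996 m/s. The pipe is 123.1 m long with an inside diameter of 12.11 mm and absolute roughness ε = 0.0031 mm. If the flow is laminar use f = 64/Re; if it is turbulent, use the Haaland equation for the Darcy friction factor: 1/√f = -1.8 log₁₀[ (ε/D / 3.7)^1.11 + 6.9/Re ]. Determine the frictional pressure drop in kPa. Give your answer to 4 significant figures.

ΔP ≈ 0.2404 kPa

Reynolds number Re = ρVD/μ = 628.4 · 0.03996 · 0.01211 / 0.000224 = 1358.
Re < 2300 → laminar flow, so f = 64/Re = 64/1358 = 0.04714 (the turbulent correlation is not needed).
Darcy-Weisbach: ΔP = f(L/D)(ρV²/2) = 0.04714·(123.1/0.01211)·(628.4·0.03996²/2) = 0.04714·1.017e+04·0.5017 = 240.4 Pa.
ΔP = 240.4 Pa = 0.2404 kPa.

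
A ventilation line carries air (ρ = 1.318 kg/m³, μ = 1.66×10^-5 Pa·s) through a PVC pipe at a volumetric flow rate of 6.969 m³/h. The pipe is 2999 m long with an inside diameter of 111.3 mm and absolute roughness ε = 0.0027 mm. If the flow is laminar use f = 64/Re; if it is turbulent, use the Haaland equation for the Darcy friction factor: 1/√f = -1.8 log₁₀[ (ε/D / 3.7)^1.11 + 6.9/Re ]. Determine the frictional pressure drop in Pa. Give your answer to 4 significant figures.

ΔP ≈ 25.59 Pa

Q = 6.969 m³/h = 6.969/3600 = 0.001936 m³/s.
Cross-sectional area A = πD²/4 = π(0.1113)²/4 = 0.009729 m²; mean velocity V = Q/A = 0.001936/0.009729 = 0.199 m/s.
Reynolds number Re = ρVD/μ = 1.318 · 0.199 · 0.1113 / 1.66e-05 = 1758.
Re < 2300 → laminar flow, so f = 64/Re = 64/1758 = 0.0364 (the turbulent correlation is not needed).
Darcy-Weisbach: ΔP = f(L/D)(ρV²/2) = 0.0364·(2999/0.1113)·(1.318·0.199²/2) = 0.0364·2.695e+04·0.02609 = 25.59 Pa.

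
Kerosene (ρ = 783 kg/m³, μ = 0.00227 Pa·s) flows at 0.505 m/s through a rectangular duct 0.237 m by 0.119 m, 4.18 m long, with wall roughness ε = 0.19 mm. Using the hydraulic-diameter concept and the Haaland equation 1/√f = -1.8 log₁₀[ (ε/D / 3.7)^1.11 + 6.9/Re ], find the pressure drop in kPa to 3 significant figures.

Hydraulic diameter D_h = 4A/P = 4·(0.237·0.119)/(2·(0.237+0.119)) = 0.1128/0.712 = 0.1584 m.
Re = ρVD_h/μ = 783·0.505·0.1584/0.00227 = 2.76e+04.
ε/D_h = 0.00019/0.1584 = 0.0012; Haaland gives 1/√f = -1.8 log₁₀[0.000134+0.00025] = 6.148, so f = 0.02645.
ΔP = f(L/D_h)(ρV²/2) = 0.02645·4.18/0.1584·99.84 = 69.68 Pa.
ΔP = 0.0697 kPa.

ΔP ≈ 0.0697 kPa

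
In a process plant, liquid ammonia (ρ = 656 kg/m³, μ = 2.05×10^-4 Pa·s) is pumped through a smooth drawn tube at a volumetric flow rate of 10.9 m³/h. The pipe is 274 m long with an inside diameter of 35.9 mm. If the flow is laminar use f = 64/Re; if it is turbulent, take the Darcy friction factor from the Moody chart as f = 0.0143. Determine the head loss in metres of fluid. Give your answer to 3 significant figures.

h_f ≈ 49.8 m

Q = 10.9 m³/h = 10.9/3600 = 0.003028 m³/s.
Cross-sectional area A = πD²/4 = π(0.0359)²/4 = 0.001012 m²; mean velocity V = Q/A = 0.003028/0.001012 = 2.991 m/s.
Reynolds number Re = ρVD/μ = 656 · 2.991 · 0.0359 / 0.000205 = 3.436e+05.
Re > 4000 → turbulent; use the Moody-chart value f = 0.0143.
Darcy-Weisbach: ΔP = f(L/D)(ρV²/2) = 0.0143·(274/0.0359)·(656·2.991²/2) = 0.0143·7632·2935 = 3.203e+05 Pa.
Head loss h_f = ΔP/(ρg) = 3.203e+05/(656·9.81) = 49.8 m.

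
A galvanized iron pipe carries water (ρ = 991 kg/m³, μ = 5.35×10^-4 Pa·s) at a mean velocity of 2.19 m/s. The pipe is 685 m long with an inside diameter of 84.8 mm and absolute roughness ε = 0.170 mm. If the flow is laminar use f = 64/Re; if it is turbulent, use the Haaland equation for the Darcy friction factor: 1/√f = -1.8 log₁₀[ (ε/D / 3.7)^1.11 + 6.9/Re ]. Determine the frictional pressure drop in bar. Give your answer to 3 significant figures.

ΔP ≈ 4.60 bar

Reynolds number Re = ρVD/μ = 991 · 2.19 · 0.0848 / 0.000535 = 3.44e+05.
Re > 4000 → turbulent. Relative roughness ε/D = 0.00017/0.0848 = 0.002. Haaland: 1/√f = -1.8 log₁₀[(0.002/3.7)^1.11 + 6.9/3.44e+05] = -1.8 log₁₀[0.000237 + 2.01e-05] = 6.462, so f = 0.02395.
Darcy-Weisbach: ΔP = f(L/D)(ρV²/2) = 0.02395·(685/0.0848)·(991·2.19²/2) = 0.02395·8078·2376 = 4.597e+05 Pa.
ΔP = 4.597e+05 Pa = 4.60 bar.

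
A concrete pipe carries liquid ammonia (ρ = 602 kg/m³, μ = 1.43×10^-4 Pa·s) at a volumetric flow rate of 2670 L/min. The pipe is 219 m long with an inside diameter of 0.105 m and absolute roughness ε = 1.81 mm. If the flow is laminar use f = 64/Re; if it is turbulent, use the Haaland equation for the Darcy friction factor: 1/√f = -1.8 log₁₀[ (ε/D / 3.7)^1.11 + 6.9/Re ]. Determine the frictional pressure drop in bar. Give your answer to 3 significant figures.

Q = 2670 L/min = 2670/60000 = 0.0445 m³/s.
Cross-sectional area A = πD²/4 = π(0.105)²/4 = 0.008659 m²; mean velocity V = Q/A = 0.0445/0.008659 = 5.139 m/s.
Reynolds number Re = ρVD/μ = 602 · 5.139 · 0.105 / 0.000143 = 2.272e+06.
Re > 4000 → turbulent. Relative roughness ε/D = 0.00181/0.105 = 0.0172. Haaland: 1/√f = -1.8 log₁₀[(0.0172/3.7)^1.11 + 6.9/2.272e+06] = -1.8 log₁₀[0.00258 + 3.04e-06] = 4.658, so f = 0.04609.
Darcy-Weisbach: ΔP = f(L/D)(ρV²/2) = 0.04609·(219/0.105)·(602·5.139²/2) = 0.04609·2086·7950 = 7.642e+05 Pa.
ΔP = 7.642e+05 Pa = 7.64 bar.

ΔP ≈ 7.64 bar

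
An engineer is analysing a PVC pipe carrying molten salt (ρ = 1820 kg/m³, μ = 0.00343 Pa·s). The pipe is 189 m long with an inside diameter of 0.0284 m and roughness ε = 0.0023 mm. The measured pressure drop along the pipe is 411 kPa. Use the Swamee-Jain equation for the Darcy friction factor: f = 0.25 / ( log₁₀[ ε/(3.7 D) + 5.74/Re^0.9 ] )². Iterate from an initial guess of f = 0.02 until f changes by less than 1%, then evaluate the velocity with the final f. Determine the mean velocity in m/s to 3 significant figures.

V ≈ 1.66 m/s

Rearranging Darcy-Weisbach: V = √(2·ΔP·D/(f·L·ρ)). With ε/D = 2.3e-06/0.0284 = 8.1e-05, iterate starting from f = 0.02:
  f = 0.02 → V = √(2·4.11e+05·0.0284/(0.02·189·1820)) = 1.842 m/s; Re = ρVD/μ = 2.776e+04; f → 0.02405
  f = 0.02405 → V = 1.68 m/s; Re = 2.531e+04; f → 0.02458
  f = 0.02458 → V = 1.662 m/s; Re = 2.504e+04; f → 0.02464
Converged (Δf/f < 1%). With the final f = 0.02464: V = √(2·4.11e+05·0.0284/(0.02464·189·1820)) = 1.659 m/s.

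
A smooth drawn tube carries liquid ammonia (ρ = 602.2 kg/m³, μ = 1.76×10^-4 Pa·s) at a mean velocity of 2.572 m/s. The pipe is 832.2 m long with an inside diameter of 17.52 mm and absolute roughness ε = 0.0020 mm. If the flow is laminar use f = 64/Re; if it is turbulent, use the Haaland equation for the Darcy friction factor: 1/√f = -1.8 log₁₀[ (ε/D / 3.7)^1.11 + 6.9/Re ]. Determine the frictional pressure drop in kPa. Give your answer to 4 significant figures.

Reynolds number Re = ρVD/μ = 602.2 · 2.572 · 0.01752 / 0.000176 = 1.542e+05.
Re > 4000 → turbulent. Relative roughness ε/D = 2e-06/0.01752 = 0.000114. Haaland: 1/√f = -1.8 log₁₀[(0.000114/3.7)^1.11 + 6.9/1.542e+05] = -1.8 log₁₀[9.84e-06 + 4.48e-05] = 7.673, so f = 0.01698.
Darcy-Weisbach: ΔP = f(L/D)(ρV²/2) = 0.01698·(832.2/0.01752)·(602.2·2.572²/2) = 0.01698·4.75e+04·1992 = 1.607e+06 Pa.
ΔP = 1.607e+06 Pa = 1607 kPa.

ΔP ≈ 1607 kPa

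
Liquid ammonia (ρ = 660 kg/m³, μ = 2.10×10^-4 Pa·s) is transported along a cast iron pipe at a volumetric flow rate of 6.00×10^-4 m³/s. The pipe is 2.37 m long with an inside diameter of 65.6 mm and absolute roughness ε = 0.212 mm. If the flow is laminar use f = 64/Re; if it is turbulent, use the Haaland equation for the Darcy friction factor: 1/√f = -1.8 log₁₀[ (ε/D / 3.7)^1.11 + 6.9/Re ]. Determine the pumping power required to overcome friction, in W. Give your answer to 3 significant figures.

P ≈ 0.00668 W

Cross-sectional area A = πD²/4 = π(0.0656)²/4 = 0.00338 m²; mean velocity V = Q/A = 0.0006/0.00338 = 0.1775 m/s.
Reynolds number Re = ρVD/μ = 660 · 0.1775 · 0.0656 / 0.00021 = 3.66e+04.
Re > 4000 → turbulent. Relative roughness ε/D = 0.000212/0.0656 = 0.00323. Haaland: 1/√f = -1.8 log₁₀[(0.00323/3.7)^1.11 + 6.9/3.66e+04] = -1.8 log₁₀[0.000402 + 0.000189] = 5.811, so f = 0.02961.
Darcy-Weisbach: ΔP = f(L/D)(ρV²/2) = 0.02961·(2.37/0.0656)·(660·0.1775²/2) = 0.02961·36.13·10.4 = 11.13 Pa.
Pumping power P = QΔP = 0.0006·11.13 = 0.006676 W = 0.00668 W.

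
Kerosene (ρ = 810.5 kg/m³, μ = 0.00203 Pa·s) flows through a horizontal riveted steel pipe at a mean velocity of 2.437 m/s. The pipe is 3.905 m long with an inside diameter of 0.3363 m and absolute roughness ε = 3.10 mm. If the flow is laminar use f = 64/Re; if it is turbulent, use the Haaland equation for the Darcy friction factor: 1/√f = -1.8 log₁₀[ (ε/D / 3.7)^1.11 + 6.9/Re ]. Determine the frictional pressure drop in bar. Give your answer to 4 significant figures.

Reynolds number Re = ρVD/μ = 810.5 · 2.437 · 0.3363 / 0.00203 = 3.272e+05.
Re > 4000 → turbulent. Relative roughness ε/D = 0.0031/0.3363 = 0.00922. Haaland: 1/√f = -1.8 log₁₀[(0.00922/3.7)^1.11 + 6.9/3.272e+05] = -1.8 log₁₀[0.00129 + 2.11e-05] = 5.189, so f = 0.03714.
Darcy-Weisbach: ΔP = f(L/D)(ρV²/2) = 0.03714·(3.905/0.3363)·(810.5·2.437²/2) = 0.03714·11.61·2407 = 1038 Pa.
ΔP = 1038 Pa = 0.01038 bar.

ΔP ≈ 0.01038 bar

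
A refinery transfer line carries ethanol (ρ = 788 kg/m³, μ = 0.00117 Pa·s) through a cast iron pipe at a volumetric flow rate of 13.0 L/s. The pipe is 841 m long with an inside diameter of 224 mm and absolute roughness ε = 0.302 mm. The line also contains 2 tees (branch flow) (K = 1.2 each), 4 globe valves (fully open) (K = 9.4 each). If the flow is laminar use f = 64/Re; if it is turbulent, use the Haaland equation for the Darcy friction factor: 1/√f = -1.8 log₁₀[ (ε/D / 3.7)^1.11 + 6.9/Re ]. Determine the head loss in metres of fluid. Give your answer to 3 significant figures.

Q = 13.0 L/s = 13.0/1000 = 0.013 m³/s.
Cross-sectional area A = πD²/4 = π(0.224)²/4 = 0.03941 m²; mean velocity V = Q/A = 0.013/0.03941 = 0.3299 m/s.
Reynolds number Re = ρVD/μ = 788 · 0.3299 · 0.224 / 0.00117 = 4.977e+04.
Re > 4000 → turbulent. Relative roughness ε/D = 0.000302/0.224 = 0.00135. Haaland: 1/√f = -1.8 log₁₀[(0.00135/3.7)^1.11 + 6.9/4.977e+04] = -1.8 log₁₀[0.000153 + 0.000139] = 6.365, so f = 0.02469.
Total minor-loss coefficient ΣK = 2·1.2 + 4·9.4 = 40.
ΔP = [f·L/D + ΣK]·(ρV²/2) = [0.02469·841/0.224 + 40]·(788·0.3299²/2) = [92.69 + 40]·42.88 = 5689 Pa.
Head loss h_f = ΔP/(ρg) = 5689/(788·9.81) = 0.736 m.

h_f ≈ 0.736 m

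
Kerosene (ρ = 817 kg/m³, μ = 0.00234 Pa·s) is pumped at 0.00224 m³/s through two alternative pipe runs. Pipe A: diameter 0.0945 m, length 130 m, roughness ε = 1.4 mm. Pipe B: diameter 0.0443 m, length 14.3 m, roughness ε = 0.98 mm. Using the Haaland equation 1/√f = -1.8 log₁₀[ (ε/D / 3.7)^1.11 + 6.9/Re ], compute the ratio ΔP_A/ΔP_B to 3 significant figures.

ΔP_A/ΔP_B ≈ 0.187

Pipe A: V = Q/A = 0.00224/0.007014 = 0.3194 m/s; Re = 1.054e+04; ε/D = 0.0148; Haaland → f = 0.04757; ΔP_A = f(L/D)(ρV²/2) = 2727 Pa.
Pipe B: V = Q/A = 0.00224/0.001541 = 1.453 m/s; Re = 2.248e+04; ε/D = 0.0221; Haaland → f = 0.05225; ΔP_B = f(L/D)(ρV²/2) = 1.455e+04 Pa.
ΔP_A/ΔP_B = 2727/1.455e+04 = 0.187.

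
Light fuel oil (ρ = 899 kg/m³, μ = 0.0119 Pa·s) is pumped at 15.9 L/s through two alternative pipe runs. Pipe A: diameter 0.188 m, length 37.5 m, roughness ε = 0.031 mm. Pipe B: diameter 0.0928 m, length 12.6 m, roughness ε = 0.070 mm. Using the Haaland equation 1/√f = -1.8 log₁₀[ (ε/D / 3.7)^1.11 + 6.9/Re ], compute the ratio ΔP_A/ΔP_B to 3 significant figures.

ΔP_A/ΔP_B ≈ 0.101

Pipe A: V = Q/A = 0.0159/0.02776 = 0.5728 m/s; Re = 8135; ε/D = 0.000165; Haaland → f = 0.03288; ΔP_A = f(L/D)(ρV²/2) = 967.1 Pa.
Pipe B: V = Q/A = 0.0159/0.006764 = 2.351 m/s; Re = 1.648e+04; ε/D = 0.000754; Haaland → f = 0.02831; ΔP_B = f(L/D)(ρV²/2) = 9546 Pa.
ΔP_A/ΔP_B = 967.1/9546 = 0.101.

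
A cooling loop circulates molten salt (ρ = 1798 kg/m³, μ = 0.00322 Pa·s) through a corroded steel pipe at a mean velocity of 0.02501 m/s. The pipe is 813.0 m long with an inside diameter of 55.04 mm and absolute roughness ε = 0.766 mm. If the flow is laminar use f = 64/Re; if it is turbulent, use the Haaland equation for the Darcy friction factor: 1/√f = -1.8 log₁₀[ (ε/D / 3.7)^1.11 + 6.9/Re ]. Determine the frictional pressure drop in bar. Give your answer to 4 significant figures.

ΔP ≈ 0.006916 bar

Reynolds number Re = ρVD/μ = 1798 · 0.02501 · 0.05504 / 0.00322 = 768.6.
Re < 2300 → laminar flow, so f = 64/Re = 64/768.6 = 0.08326 (the turbulent correlation is not needed).
Darcy-Weisbach: ΔP = f(L/D)(ρV²/2) = 0.08326·(813/0.05504)·(1798·0.02501²/2) = 0.08326·1.477e+04·0.5623 = 691.6 Pa.
ΔP = 691.6 Pa = 0.006916 bar.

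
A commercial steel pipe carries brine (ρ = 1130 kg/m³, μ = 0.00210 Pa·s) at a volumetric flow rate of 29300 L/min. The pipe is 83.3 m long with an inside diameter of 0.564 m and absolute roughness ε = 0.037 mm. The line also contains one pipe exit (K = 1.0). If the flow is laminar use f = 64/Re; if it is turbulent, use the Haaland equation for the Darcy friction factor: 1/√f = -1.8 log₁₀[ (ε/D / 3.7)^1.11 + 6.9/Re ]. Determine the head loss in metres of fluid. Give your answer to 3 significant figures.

Q = 29300 L/min = 29300/60000 = 0.4883 m³/s.
Cross-sectional area A = πD²/4 = π(0.564)²/4 = 0.2498 m²; mean velocity V = Q/A = 0.4883/0.2498 = 1.955 m/s.
Reynolds number Re = ρVD/μ = 1130 · 1.955 · 0.564 / 0.0021 = 5.932e+05.
Re > 4000 → turbulent. Relative roughness ε/D = 3.7e-05/0.564 = 6.56e-05. Haaland: 1/√f = -1.8 log₁₀[(6.56e-05/3.7)^1.11 + 6.9/5.932e+05] = -1.8 log₁₀[5.32e-06 + 1.16e-05] = 8.587, so f = 0.01356.
Total minor-loss coefficient ΣK = 1·1 = 1.
ΔP = [f·L/D + ΣK]·(ρV²/2) = [0.01356·83.3/0.564 + 1]·(1130·1.955²/2) = [2.003 + 1]·2159 = 6482 Pa.
Head loss h_f = ΔP/(ρg) = 6482/(1130·9.81) = 0.585 m.

h_f ≈ 0.585 m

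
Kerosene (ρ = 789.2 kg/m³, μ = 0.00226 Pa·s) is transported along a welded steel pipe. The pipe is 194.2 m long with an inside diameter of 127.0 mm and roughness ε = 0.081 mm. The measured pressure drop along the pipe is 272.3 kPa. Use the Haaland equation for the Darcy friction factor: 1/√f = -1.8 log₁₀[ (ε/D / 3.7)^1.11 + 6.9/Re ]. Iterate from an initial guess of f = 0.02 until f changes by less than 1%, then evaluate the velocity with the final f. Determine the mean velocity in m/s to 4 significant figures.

V ≈ 4.844 m/s

Rearranging Darcy-Weisbach: V = √(2·ΔP·D/(f·L·ρ)). With ε/D = 8.1e-05/0.127 = 0.000638, iterate starting from f = 0.02:
  f = 0.02 → V = √(2·2.723e+05·0.127/(0.02·194.2·789.2)) = 4.75 m/s; Re = ρVD/μ = 2.107e+05; f → 0.01926
  f = 0.01926 → V = 4.841 m/s; Re = 2.147e+05; f → 0.01923
Converged (Δf/f < 1%). With the final f = 0.01923: V = √(2·2.723e+05·0.127/(0.01923·194.2·789.2)) = 4.844 m/s.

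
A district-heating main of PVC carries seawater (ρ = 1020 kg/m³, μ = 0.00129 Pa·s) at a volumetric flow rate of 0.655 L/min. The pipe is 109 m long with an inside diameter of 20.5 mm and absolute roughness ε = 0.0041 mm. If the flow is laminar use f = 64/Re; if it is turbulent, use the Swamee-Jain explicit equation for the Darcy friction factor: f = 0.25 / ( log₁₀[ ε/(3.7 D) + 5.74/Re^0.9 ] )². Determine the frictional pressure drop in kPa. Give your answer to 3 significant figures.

ΔP ≈ 0.354 kPa

Q = 0.655 L/min = 0.655/60000 = 1.092e-05 m³/s.
Cross-sectional area A = πD²/4 = π(0.0205)²/4 = 0.0003301 m²; mean velocity V = Q/A = 1.092e-05/0.0003301 = 0.03307 m/s.
Reynolds number Re = ρVD/μ = 1020 · 0.03307 · 0.0205 / 0.00129 = 536.1.
Re < 2300 → laminar flow, so f = 64/Re = 64/536.1 = 0.1194 (the turbulent correlation is not needed).
Darcy-Weisbach: ΔP = f(L/D)(ρV²/2) = 0.1194·(109/0.0205)·(1020·0.03307²/2) = 0.1194·5317·0.5579 = 354.1 Pa.
ΔP = 354.1 Pa = 0.354 kPa.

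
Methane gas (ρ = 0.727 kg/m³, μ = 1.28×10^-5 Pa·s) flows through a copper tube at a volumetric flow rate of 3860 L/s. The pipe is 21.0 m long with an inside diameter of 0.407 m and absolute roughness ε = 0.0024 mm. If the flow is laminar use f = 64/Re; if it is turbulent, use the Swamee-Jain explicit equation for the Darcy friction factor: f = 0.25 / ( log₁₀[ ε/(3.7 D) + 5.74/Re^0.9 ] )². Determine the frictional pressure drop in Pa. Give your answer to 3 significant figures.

Q = 3860 L/s = 3860/1000 = 3.86 m³/s.
Cross-sectional area A = πD²/4 = π(0.407)²/4 = 0.1301 m²; mean velocity V = Q/A = 3.86/0.1301 = 29.67 m/s.
Reynolds number Re = ρVD/μ = 0.727 · 29.67 · 0.407 / 1.28e-05 = 6.858e+05.
Re > 4000 → turbulent. Relative roughness ε/D = 2.4e-06/0.407 = 5.9e-06. Swamee-Jain: f = 0.25/(log₁₀[5.9e-06/3.7 + 5.74/6.858e+05^0.9])² = 0.25/(log₁₀[1.59e-06 + 3.21e-05])² = 0.25/(-4.473)² = 0.0125.
Darcy-Weisbach: ΔP = f(L/D)(ρV²/2) = 0.0125·(21/0.407)·(0.727·29.67²/2) = 0.0125·51.6·320 = 206.3 Pa.

ΔP ≈ 206 Pa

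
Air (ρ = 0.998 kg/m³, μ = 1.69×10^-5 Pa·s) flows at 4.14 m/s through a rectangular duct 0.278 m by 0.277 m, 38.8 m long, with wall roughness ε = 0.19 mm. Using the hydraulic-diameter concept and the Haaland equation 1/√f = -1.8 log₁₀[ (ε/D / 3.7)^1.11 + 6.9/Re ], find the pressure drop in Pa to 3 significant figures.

ΔP ≈ 26.1 Pa

Hydraulic diameter D_h = 4A/P = 4·(0.278·0.277)/(2·(0.278+0.277)) = 0.308/1.11 = 0.2775 m.
Re = ρVD_h/μ = 0.998·4.14·0.2775/1.69e-05 = 6.784e+04.
ε/D_h = 0.00019/0.2775 = 0.000685; Haaland gives 1/√f = -1.8 log₁₀[7.19e-05+0.000102] = 6.769, so f = 0.02183.
ΔP = f(L/D_h)(ρV²/2) = 0.02183·38.8/0.2775·8.553 = 26.1 Pa.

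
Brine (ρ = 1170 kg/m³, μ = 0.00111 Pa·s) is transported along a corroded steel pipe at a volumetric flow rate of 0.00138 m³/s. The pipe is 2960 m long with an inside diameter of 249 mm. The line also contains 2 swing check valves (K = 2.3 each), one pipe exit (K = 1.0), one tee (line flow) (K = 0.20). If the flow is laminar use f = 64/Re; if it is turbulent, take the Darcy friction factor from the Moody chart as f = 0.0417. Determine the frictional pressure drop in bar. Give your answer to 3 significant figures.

Cross-sectional area A = πD²/4 = π(0.249)²/4 = 0.0487 m²; mean velocity V = Q/A = 0.00138/0.0487 = 0.02834 m/s.
Reynolds number Re = ρVD/μ = 1170 · 0.02834 · 0.249 / 0.00111 = 7438.
Re > 4000 → turbulent; use the Moody-chart value f = 0.0417.
Total minor-loss coefficient ΣK = 2·2.3 + 1·1 + 1·0.2 = 5.8.
ΔP = [f·L/D + ΣK]·(ρV²/2) = [0.0417·2960/0.249 + 5.8]·(1170·0.02834²/2) = [495.7 + 5.8]·0.4698 = 235.6 Pa.
ΔP = 235.6 Pa = 0.00236 bar.

ΔP ≈ 0.00236 bar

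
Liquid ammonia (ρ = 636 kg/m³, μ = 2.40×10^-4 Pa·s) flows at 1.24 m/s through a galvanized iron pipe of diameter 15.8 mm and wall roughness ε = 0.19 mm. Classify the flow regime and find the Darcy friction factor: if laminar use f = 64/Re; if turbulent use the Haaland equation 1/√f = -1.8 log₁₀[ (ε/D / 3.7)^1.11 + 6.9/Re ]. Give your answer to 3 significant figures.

f ≈ 0.0414

Re = ρVD/μ = 636·1.24·0.0158/0.00024 = 5.192e+04.
Re > 4000 → turbulent. ε/D = 0.00019/0.0158 = 0.012; Haaland: 1/√f = -1.8 log₁₀[0.00173 + 0.000133] = 4.913, so f = 0.04142.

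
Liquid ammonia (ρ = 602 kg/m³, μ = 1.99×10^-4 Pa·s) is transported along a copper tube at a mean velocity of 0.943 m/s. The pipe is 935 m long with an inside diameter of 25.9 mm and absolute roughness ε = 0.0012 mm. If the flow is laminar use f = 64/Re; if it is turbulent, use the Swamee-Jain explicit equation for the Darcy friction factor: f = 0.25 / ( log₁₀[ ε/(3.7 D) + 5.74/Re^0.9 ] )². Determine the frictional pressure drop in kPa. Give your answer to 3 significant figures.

Reynolds number Re = ρVD/μ = 602 · 0.943 · 0.0259 / 0.000199 = 7.388e+04.
Re > 4000 → turbulent. Relative roughness ε/D = 1.2e-06/0.0259 = 4.63e-05. Swamee-Jain: f = 0.25/(log₁₀[4.63e-05/3.7 + 5.74/7.388e+04^0.9])² = 0.25/(log₁₀[1.25e-05 + 0.000238])² = 0.25/(-3.601)² = 0.01928.
Darcy-Weisbach: ΔP = f(L/D)(ρV²/2) = 0.01928·(935/0.0259)·(602·0.943²/2) = 0.01928·3.61e+04·267.7 = 1.863e+05 Pa.
ΔP = 1.863e+05 Pa = 186 kPa.

ΔP ≈ 186 kPa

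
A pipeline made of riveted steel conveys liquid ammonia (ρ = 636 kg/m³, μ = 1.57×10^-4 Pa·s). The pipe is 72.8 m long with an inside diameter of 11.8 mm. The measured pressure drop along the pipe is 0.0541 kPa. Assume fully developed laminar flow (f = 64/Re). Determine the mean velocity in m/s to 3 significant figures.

For laminar flow, f = 64/Re with Re = ρVD/μ, so Darcy-Weisbach reduces to ΔP = 32μLV/D². Solving for V: V = ΔP·D²/(32μL) = 54.1·(0.0118)²/(32·0.000157·72.8) = 0.0206 m/s.
Check: Re = ρVD/μ = 636·0.0206·0.0118/0.000157 = 984.5 < 2300, so the laminar assumption holds.

V ≈ 0.0206 m/s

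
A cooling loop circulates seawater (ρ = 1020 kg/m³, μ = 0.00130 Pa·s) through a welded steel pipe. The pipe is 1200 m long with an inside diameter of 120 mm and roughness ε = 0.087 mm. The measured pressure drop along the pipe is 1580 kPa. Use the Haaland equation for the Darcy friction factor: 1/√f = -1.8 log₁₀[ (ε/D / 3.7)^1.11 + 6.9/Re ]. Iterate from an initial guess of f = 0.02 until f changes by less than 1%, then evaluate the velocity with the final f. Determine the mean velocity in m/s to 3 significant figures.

V ≈ 4.03 m/s

Rearranging Darcy-Weisbach: V = √(2·ΔP·D/(f·L·ρ)). With ε/D = 8.7e-05/0.12 = 0.000725, iterate starting from f = 0.02:
  f = 0.02 → V = √(2·1.58e+06·0.12/(0.02·1200·1020)) = 3.936 m/s; Re = ρVD/μ = 3.706e+05; f → 0.01909
  f = 0.01909 → V = 4.029 m/s; Re = 3.793e+05; f → 0.01907
Converged (Δf/f < 1%). With the final f = 0.01907: V = √(2·1.58e+06·0.12/(0.01907·1200·1020)) = 4.031 m/s.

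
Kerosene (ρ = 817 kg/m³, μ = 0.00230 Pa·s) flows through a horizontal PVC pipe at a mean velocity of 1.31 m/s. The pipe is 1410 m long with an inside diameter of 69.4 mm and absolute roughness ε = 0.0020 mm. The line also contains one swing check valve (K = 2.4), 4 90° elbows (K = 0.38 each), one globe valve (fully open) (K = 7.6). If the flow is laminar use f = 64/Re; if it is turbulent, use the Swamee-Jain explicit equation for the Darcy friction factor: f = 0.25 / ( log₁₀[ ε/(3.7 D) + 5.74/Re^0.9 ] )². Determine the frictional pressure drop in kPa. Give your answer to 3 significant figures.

ΔP ≈ 337 kPa

Reynolds number Re = ρVD/μ = 817 · 1.31 · 0.0694 / 0.0023 = 3.229e+04.
Re > 4000 → turbulent. Relative roughness ε/D = 2e-06/0.0694 = 2.88e-05. Swamee-Jain: f = 0.25/(log₁₀[2.88e-05/3.7 + 5.74/3.229e+04^0.9])² = 0.25/(log₁₀[7.79e-06 + 0.000502])² = 0.25/(-3.293)² = 0.02306.
Total minor-loss coefficient ΣK = 1·2.4 + 4·0.38 + 1·7.6 = 11.5.
ΔP = [f·L/D + ΣK]·(ρV²/2) = [0.02306·1410/0.0694 + 11.5]·(817·1.31²/2) = [468.5 + 11.5]·701 = 3.365e+05 Pa.
ΔP = 3.365e+05 Pa = 337 kPa.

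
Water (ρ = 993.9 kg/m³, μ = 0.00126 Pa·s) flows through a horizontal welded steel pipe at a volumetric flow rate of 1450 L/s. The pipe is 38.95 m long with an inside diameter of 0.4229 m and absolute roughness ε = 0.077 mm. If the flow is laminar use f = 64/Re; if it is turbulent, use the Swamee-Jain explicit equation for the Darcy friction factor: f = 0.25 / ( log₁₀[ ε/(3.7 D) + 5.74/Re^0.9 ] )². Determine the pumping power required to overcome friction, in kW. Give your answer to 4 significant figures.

P ≈ 98.06 kW

Q = 1450 L/s = 1450/1000 = 1.45 m³/s.
Cross-sectional area A = πD²/4 = π(0.4229)²/4 = 0.1405 m²; mean velocity V = Q/A = 1.45/0.1405 = 10.32 m/s.
Reynolds number Re = ρVD/μ = 993.9 · 10.32 · 0.4229 / 0.00126 = 3.444e+06.
Re > 4000 → turbulent. Relative roughness ε/D = 7.7e-05/0.4229 = 0.000182. Swamee-Jain: f = 0.25/(log₁₀[0.000182/3.7 + 5.74/3.444e+06^0.9])² = 0.25/(log₁₀[4.92e-05 + 7.51e-06])² = 0.25/(-4.246)² = 0.01387.
Darcy-Weisbach: ΔP = f(L/D)(ρV²/2) = 0.01387·(38.95/0.4229)·(993.9·10.32²/2) = 0.01387·92.1·5.296e+04 = 6.763e+04 Pa.
Pumping power P = QΔP = 1.45·6.763e+04 = 98057 W = 98.06 kW.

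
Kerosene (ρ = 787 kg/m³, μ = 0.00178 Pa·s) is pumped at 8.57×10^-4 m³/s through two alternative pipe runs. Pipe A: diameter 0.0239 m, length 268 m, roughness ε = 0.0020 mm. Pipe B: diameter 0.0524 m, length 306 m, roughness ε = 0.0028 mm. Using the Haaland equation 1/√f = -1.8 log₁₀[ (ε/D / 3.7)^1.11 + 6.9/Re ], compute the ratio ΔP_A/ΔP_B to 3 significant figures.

ΔP_A/ΔP_B ≈ 36.2

Pipe A: V = Q/A = 0.000857/0.0004486 = 1.91 m/s; Re = 2.019e+04; ε/D = 8.37e-05; Haaland → f = 0.02582; ΔP_A = f(L/D)(ρV²/2) = 4.157e+05 Pa.
Pipe B: V = Q/A = 0.000857/0.002157 = 0.3974 m/s; Re = 9207; ε/D = 5.34e-05; Haaland → f = 0.03165; ΔP_B = f(L/D)(ρV²/2) = 1.149e+04 Pa.
ΔP_A/ΔP_B = 4.157e+05/1.149e+04 = 36.2.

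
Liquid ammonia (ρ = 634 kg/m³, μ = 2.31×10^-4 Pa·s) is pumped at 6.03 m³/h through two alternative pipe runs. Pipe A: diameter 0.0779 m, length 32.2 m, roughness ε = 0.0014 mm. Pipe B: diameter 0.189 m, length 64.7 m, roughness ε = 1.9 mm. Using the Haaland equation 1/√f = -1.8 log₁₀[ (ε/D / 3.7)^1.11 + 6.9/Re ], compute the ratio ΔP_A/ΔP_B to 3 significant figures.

ΔP_A/ΔP_B ≈ 20.0

Pipe A: V = Q/A = 0.001675/0.004766 = 0.3514 m/s; Re = 7.514e+04; ε/D = 1.8e-05; Haaland → f = 0.01899; ΔP_A = f(L/D)(ρV²/2) = 307.4 Pa.
Pipe B: V = Q/A = 0.001675/0.02806 = 0.0597 m/s; Re = 3.097e+04; ε/D = 0.0101; Haaland → f = 0.0398; ΔP_B = f(L/D)(ρV²/2) = 15.39 Pa.
ΔP_A/ΔP_B = 307.4/15.39 = 20.0.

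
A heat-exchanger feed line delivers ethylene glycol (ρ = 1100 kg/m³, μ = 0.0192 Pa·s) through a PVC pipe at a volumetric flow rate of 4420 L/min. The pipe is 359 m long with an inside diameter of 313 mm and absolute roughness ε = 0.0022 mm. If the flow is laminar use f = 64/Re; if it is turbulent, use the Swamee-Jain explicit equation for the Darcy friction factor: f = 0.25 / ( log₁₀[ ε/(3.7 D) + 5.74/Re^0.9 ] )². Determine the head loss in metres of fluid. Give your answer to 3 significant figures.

h_f ≈ 1.44 m

Q = 4420 L/min = 4420/60000 = 0.07367 m³/s.
Cross-sectional area A = πD²/4 = π(0.313)²/4 = 0.07694 m²; mean velocity V = Q/A = 0.07367/0.07694 = 0.9574 m/s.
Reynolds number Re = ρVD/μ = 1100 · 0.9574 · 0.313 / 0.0192 = 1.717e+04.
Re > 4000 → turbulent. Relative roughness ε/D = 2.2e-06/0.313 = 7.03e-06. Swamee-Jain: f = 0.25/(log₁₀[7.03e-06/3.7 + 5.74/1.717e+04^0.9])² = 0.25/(log₁₀[1.9e-06 + 0.000886])² = 0.25/(-3.051)² = 0.02685.
Darcy-Weisbach: ΔP = f(L/D)(ρV²/2) = 0.02685·(359/0.313)·(1100·0.9574²/2) = 0.02685·1147·504.1 = 1.553e+04 Pa.
Head loss h_f = ΔP/(ρg) = 1.553e+04/(1100·9.81) = 1.44 m.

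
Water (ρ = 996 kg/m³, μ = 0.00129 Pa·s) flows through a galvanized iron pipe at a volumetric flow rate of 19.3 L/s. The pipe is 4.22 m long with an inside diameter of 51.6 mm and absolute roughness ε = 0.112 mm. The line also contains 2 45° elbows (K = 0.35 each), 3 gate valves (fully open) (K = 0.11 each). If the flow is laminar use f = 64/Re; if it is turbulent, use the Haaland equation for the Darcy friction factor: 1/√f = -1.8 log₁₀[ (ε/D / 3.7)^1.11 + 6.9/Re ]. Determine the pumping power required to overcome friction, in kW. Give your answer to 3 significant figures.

P ≈ 2.48 kW

Q = 19.3 L/s = 19.3/1000 = 0.0193 m³/s.
Cross-sectional area A = πD²/4 = π(0.0516)²/4 = 0.002091 m²; mean velocity V = Q/A = 0.0193/0.002091 = 9.229 m/s.
Reynolds number Re = ρVD/μ = 996 · 9.229 · 0.0516 / 0.00129 = 3.677e+05.
Re > 4000 → turbulent. Relative roughness ε/D = 0.000112/0.0516 = 0.00217. Haaland: 1/√f = -1.8 log₁₀[(0.00217/3.7)^1.11 + 6.9/3.677e+05] = -1.8 log₁₀[0.000259 + 1.88e-05] = 6.402, so f = 0.0244.
Total minor-loss coefficient ΣK = 2·0.35 + 3·0.11 = 1.03.
ΔP = [f·L/D + ΣK]·(ρV²/2) = [0.0244·4.22/0.0516 + 1.03]·(996·9.229²/2) = [1.995 + 1.03]·4.242e+04 = 1.283e+05 Pa.
Pumping power P = QΔP = 0.0193·1.283e+05 = 2477 W = 2.48 kW.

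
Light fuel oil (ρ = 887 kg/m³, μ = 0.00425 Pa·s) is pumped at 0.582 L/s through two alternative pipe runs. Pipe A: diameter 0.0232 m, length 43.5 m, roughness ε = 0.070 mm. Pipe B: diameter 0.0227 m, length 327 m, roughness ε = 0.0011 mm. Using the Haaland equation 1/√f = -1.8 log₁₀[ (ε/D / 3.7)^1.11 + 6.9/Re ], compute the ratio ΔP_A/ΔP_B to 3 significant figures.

Pipe A: V = Q/A = 0.000582/0.0004227 = 1.377 m/s; Re = 6666; ε/D = 0.00302; Haaland → f = 0.03796; ΔP_A = f(L/D)(ρV²/2) = 5.983e+04 Pa.
Pipe B: V = Q/A = 0.000582/0.0004047 = 1.438 m/s; Re = 6813; ε/D = 4.85e-05; Haaland → f = 0.03446; ΔP_B = f(L/D)(ρV²/2) = 4.553e+05 Pa.
ΔP_A/ΔP_B = 5.983e+04/4.553e+05 = 0.131.

ΔP_A/ΔP_B ≈ 0.131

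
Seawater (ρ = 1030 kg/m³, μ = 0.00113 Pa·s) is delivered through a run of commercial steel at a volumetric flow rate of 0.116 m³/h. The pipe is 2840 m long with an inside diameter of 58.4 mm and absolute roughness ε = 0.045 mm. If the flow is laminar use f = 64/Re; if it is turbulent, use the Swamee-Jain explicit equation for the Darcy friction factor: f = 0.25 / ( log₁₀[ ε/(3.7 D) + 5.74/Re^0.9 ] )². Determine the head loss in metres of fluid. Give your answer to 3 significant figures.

h_f ≈ 0.0358 m

Q = 0.116 m³/h = 0.116/3600 = 3.222e-05 m³/s.
Cross-sectional area A = πD²/4 = π(0.0584)²/4 = 0.002679 m²; mean velocity V = Q/A = 3.222e-05/0.002679 = 0.01203 m/s.
Reynolds number Re = ρVD/μ = 1030 · 0.01203 · 0.0584 / 0.00113 = 640.3.
Re < 2300 → laminar flow, so f = 64/Re = 64/640.3 = 0.09995 (the turbulent correlation is not needed).
Darcy-Weisbach: ΔP = f(L/D)(ρV²/2) = 0.09995·(2840/0.0584)·(1030·0.01203²/2) = 0.09995·4.863e+04·0.07452 = 362.2 Pa.
Head loss h_f = ΔP/(ρg) = 362.2/(1030·9.81) = 0.0358 m.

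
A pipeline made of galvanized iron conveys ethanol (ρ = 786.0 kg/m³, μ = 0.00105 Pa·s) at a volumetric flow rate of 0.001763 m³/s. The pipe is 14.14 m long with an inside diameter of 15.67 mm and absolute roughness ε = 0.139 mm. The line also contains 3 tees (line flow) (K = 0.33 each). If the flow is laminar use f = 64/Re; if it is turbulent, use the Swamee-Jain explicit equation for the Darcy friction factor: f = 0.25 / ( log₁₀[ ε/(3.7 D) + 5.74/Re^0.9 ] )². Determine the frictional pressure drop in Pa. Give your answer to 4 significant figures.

ΔP ≈ 1137000 Pa

Cross-sectional area A = πD²/4 = π(0.01567)²/4 = 0.0001929 m²; mean velocity V = Q/A = 0.001763/0.0001929 = 9.142 m/s.
Reynolds number Re = ρVD/μ = 786 · 9.142 · 0.01567 / 0.00105 = 1.072e+05.
Re > 4000 → turbulent. Relative roughness ε/D = 0.000139/0.01567 = 0.00887. Swamee-Jain: f = 0.25/(log₁₀[0.00887/3.7 + 5.74/1.072e+05^0.9])² = 0.25/(log₁₀[0.0024 + 0.00017])² = 0.25/(-2.59)² = 0.03726.
Total minor-loss coefficient ΣK = 3·0.33 = 0.99.
ΔP = [f·L/D + ΣK]·(ρV²/2) = [0.03726·14.14/0.01567 + 0.99]·(786·9.142²/2) = [33.62 + 0.99]·3.284e+04 = 1.137e+06 Pa.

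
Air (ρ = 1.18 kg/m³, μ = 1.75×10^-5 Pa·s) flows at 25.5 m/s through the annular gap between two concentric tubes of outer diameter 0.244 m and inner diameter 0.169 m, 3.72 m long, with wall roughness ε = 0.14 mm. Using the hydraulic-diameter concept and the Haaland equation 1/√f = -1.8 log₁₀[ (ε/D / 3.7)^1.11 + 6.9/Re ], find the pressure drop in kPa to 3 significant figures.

Hydraulic diameter D_h = 4A/P = D_o - D_i = 0.244 - 0.169 = 0.075 m.
Re = ρVD_h/μ = 1.18·25.5·0.075/1.75e-05 = 1.29e+05.
ε/D_h = 0.00014/0.075 = 0.00187; Haaland gives 1/√f = -1.8 log₁₀[0.000219+5.35e-05] = 6.417, so f = 0.02429.
ΔP = f(L/D_h)(ρV²/2) = 0.02429·3.72/0.075·383.6 = 462.2 Pa.
ΔP = 0.462 kPa.

ΔP ≈ 0.462 kPa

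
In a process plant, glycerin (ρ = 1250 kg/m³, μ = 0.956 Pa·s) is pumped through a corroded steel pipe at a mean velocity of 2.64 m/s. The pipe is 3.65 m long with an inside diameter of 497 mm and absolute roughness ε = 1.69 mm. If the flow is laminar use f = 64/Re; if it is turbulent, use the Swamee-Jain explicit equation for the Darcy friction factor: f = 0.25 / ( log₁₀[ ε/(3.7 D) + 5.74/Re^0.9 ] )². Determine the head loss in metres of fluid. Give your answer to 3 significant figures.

h_f ≈ 0.0973 m

Reynolds number Re = ρVD/μ = 1250 · 2.64 · 0.497 / 0.956 = 1716.
Re < 2300 → laminar flow, so f = 64/Re = 64/1716 = 0.03731 (the turbulent correlation is not needed).
Darcy-Weisbach: ΔP = f(L/D)(ρV²/2) = 0.03731·(3.65/0.497)·(1250·2.64²/2) = 0.03731·7.344·4356 = 1193 Pa.
Head loss h_f = ΔP/(ρg) = 1193/(1250·9.81) = 0.0973 m.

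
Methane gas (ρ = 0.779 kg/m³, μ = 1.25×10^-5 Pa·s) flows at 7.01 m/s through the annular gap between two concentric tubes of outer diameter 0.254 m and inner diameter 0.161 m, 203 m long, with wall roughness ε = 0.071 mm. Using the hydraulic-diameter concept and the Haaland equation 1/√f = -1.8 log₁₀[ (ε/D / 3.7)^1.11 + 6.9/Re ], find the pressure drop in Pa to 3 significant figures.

ΔP ≈ 995 Pa

Hydraulic diameter D_h = 4A/P = D_o - D_i = 0.254 - 0.161 = 0.093 m.
Re = ρVD_h/μ = 0.779·7.01·0.093/1.25e-05 = 4.063e+04.
ε/D_h = 7.1e-05/0.093 = 0.000763; Haaland gives 1/√f = -1.8 log₁₀[8.11e-05+0.00017] = 6.481, so f = 0.02381.
ΔP = f(L/D_h)(ρV²/2) = 0.02381·203/0.093·19.14 = 994.7 Pa.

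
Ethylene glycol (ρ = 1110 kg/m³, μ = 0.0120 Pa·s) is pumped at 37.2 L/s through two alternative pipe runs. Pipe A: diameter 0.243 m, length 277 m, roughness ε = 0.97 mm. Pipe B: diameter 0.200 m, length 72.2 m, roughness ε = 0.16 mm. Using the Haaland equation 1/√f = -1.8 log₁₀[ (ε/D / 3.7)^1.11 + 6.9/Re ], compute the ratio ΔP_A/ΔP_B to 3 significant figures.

Pipe A: V = Q/A = 0.0372/0.04638 = 0.8021 m/s; Re = 1.803e+04; ε/D = 0.00399; Haaland → f = 0.03318; ΔP_A = f(L/D)(ρV²/2) = 1.351e+04 Pa.
Pipe B: V = Q/A = 0.0372/0.03142 = 1.184 m/s; Re = 2.191e+04; ε/D = 0.0008; Haaland → f = 0.02674; ΔP_B = f(L/D)(ρV²/2) = 7512 Pa.
ΔP_A/ΔP_B = 1.351e+04/7512 = 1.80.

ΔP_A/ΔP_B ≈ 1.80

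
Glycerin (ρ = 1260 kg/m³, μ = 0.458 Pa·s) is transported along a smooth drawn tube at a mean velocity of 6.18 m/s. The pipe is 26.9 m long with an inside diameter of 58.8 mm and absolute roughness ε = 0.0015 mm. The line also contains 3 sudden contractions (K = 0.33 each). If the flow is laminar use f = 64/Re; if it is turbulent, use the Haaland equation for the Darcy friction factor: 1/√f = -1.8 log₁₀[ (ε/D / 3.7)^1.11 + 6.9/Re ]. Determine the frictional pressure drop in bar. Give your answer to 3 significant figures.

ΔP ≈ 7.29 bar

Reynolds number Re = ρVD/μ = 1260 · 6.18 · 0.0588 / 0.458 = 999.7.
Re < 2300 → laminar flow, so f = 64/Re = 64/999.7 = 0.06402 (the turbulent correlation is not needed).
Total minor-loss coefficient ΣK = 3·0.33 = 0.99.
ΔP = [f·L/D + ΣK]·(ρV²/2) = [0.06402·26.9/0.0588 + 0.99]·(1260·6.18²/2) = [29.29 + 0.99]·2.406e+04 = 7.285e+05 Pa.
ΔP = 7.285e+05 Pa = 7.29 bar.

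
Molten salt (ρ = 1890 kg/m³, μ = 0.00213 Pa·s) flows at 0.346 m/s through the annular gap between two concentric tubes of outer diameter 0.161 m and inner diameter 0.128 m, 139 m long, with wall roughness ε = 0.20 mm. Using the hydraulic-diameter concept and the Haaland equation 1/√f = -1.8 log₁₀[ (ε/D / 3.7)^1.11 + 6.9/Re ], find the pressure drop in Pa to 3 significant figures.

ΔP ≈ 18400 Pa

Hydraulic diameter D_h = 4A/P = D_o - D_i = 0.161 - 0.128 = 0.033 m.
Re = ρVD_h/μ = 1890·0.346·0.033/0.00213 = 1.013e+04.
ε/D_h = 0.0002/0.033 = 0.00606; Haaland gives 1/√f = -1.8 log₁₀[0.000809+0.000681] = 5.088, so f = 0.03862.
ΔP = f(L/D_h)(ρV²/2) = 0.03862·139/0.033·113.1 = 1.841e+04 Pa.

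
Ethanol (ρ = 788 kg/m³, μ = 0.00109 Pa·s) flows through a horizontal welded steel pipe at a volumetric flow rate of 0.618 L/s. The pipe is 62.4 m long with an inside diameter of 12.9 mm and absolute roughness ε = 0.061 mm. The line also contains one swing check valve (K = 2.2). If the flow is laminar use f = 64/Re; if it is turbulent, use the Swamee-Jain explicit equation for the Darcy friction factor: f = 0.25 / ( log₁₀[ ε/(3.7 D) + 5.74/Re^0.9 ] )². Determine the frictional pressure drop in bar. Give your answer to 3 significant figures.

Q = 0.618 L/s = 0.618/1000 = 0.000618 m³/s.
Cross-sectional area A = πD²/4 = π(0.0129)²/4 = 0.0001307 m²; mean velocity V = Q/A = 0.000618/0.0001307 = 4.728 m/s.
Reynolds number Re = ρVD/μ = 788 · 4.728 · 0.0129 / 0.00109 = 4.41e+04.
Re > 4000 → turbulent. Relative roughness ε/D = 6.1e-05/0.0129 = 0.00473. Swamee-Jain: f = 0.25/(log₁₀[0.00473/3.7 + 5.74/4.41e+04^0.9])² = 0.25/(log₁₀[0.00128 + 0.000379])² = 0.25/(-2.781)² = 0.03233.
Total minor-loss coefficient ΣK = 1·2.2 = 2.2.
ΔP = [f·L/D + ΣK]·(ρV²/2) = [0.03233·62.4/0.0129 + 2.2]·(788·4.728²/2) = [156.4 + 2.2]·8809 = 1.397e+06 Pa.
ΔP = 1.397e+06 Pa = 14.0 bar.

ΔP ≈ 14.0 bar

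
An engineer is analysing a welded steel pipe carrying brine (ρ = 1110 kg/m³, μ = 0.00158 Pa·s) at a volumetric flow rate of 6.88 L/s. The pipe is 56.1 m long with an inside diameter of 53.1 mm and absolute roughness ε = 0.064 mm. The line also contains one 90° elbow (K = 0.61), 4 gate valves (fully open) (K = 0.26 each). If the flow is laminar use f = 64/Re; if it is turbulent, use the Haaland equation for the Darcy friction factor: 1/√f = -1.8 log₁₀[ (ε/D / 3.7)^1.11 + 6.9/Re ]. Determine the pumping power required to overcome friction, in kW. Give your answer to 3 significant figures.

Q = 6.88 L/s = 6.88/1000 = 0.00688 m³/s.
Cross-sectional area A = πD²/4 = π(0.0531)²/4 = 0.002215 m²; mean velocity V = Q/A = 0.00688/0.002215 = 3.107 m/s.
Reynolds number Re = ρVD/μ = 1110 · 3.107 · 0.0531 / 0.00158 = 1.159e+05.
Re > 4000 → turbulent. Relative roughness ε/D = 6.4e-05/0.0531 = 0.00121. Haaland: 1/√f = -1.8 log₁₀[(0.00121/3.7)^1.11 + 6.9/1.159e+05] = -1.8 log₁₀[0.000135 + 5.95e-05] = 6.681, so f = 0.0224.
Total minor-loss coefficient ΣK = 1·0.61 + 4·0.26 = 1.65.
ΔP = [f·L/D + ΣK]·(ρV²/2) = [0.0224·56.1/0.0531 + 1.65]·(1110·3.107²/2) = [23.67 + 1.65]·5357 = 1.356e+05 Pa.
Pumping power P = QΔP = 0.00688·1.356e+05 = 933.1 W = 0.933 kW.

P ≈ 0.933 kW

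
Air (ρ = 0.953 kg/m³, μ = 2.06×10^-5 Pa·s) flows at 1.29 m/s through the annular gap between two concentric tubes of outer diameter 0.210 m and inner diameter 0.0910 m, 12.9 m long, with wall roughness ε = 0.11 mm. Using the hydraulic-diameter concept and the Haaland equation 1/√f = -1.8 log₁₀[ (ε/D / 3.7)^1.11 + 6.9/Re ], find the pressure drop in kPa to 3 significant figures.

ΔP ≈ 0.00301 kPa

Hydraulic diameter D_h = 4A/P = D_o - D_i = 0.21 - 0.091 = 0.119 m.
Re = ρVD_h/μ = 0.953·1.29·0.119/2.06e-05 = 7102.
ε/D_h = 0.00011/0.119 = 0.000924; Haaland gives 1/√f = -1.8 log₁₀[0.0001+0.000972] = 5.346, so f = 0.03499.
ΔP = f(L/D_h)(ρV²/2) = 0.03499·12.9/0.119·0.7929 = 3.008 Pa.
ΔP = 0.00301 kPa.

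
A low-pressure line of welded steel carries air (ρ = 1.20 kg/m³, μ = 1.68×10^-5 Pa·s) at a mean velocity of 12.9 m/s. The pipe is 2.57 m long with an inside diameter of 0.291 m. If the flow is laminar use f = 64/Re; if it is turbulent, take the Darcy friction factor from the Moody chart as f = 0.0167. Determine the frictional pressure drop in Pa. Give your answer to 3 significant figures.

Reynolds number Re = ρVD/μ = 1.2 · 12.9 · 0.291 / 1.68e-05 = 2.681e+05.
Re > 4000 → turbulent; use the Moody-chart value f = 0.0167.
Darcy-Weisbach: ΔP = f(L/D)(ρV²/2) = 0.0167·(2.57/0.291)·(1.2·12.9²/2) = 0.0167·8.832·99.85 = 14.73 Pa.

ΔP ≈ 14.7 Pa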